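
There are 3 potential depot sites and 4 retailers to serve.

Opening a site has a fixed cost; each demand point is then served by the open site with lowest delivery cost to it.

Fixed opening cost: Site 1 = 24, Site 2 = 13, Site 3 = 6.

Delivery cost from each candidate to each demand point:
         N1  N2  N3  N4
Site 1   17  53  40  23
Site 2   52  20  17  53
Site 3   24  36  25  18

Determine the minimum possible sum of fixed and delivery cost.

Open {Site 2, Site 3}: assign each demand point to its cheapest open site.
  N1→Site 3 24, N2→Site 2 20, N3→Site 2 17, N4→Site 3 18
  delivery cost 79, fixed 19 → total 98.
Compare {Site 3}: delivery cost 103 + fixed 6 = 109.
Compare {Site 1, Site 2}: delivery cost 77 + fixed 37 = 114.
Compare {Site 1, Site 2, Site 3}: delivery cost 72 + fixed 43 = 115.
All other subsets cost ≥ 109. Minimum total cost: 98.

98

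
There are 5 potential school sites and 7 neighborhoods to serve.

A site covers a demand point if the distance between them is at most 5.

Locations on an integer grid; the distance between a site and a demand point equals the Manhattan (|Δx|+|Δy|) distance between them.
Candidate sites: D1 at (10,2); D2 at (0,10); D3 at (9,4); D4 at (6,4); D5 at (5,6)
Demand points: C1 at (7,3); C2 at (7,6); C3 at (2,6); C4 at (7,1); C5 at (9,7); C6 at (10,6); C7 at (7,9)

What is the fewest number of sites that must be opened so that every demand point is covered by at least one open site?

Coverage sets (demand points within 5 of each site):
  D1: {C1, C4, C6}
  D2: {}
  D3: {C1, C2, C4, C5, C6}
  D4: {C1, C2, C4}
  D5: {C1, C2, C3, C5, C6, C7}
No single site covers all 7 demand points.
But {D1, D5} covers everything, so the minimum is 2.

2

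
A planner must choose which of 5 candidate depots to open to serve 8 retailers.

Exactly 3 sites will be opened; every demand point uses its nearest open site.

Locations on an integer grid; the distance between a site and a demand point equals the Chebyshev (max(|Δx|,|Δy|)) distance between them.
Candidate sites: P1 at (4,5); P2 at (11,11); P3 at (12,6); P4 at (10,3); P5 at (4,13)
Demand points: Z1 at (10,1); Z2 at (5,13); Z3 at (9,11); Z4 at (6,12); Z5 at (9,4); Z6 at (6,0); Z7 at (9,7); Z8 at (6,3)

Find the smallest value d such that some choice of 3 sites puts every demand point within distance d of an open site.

Open {P2, P4, P5}.
  Farthest demand point is Z6 at distance 4 (to P4); all others are ≤ 4.
With {P1, P3, P5} the worst case is 5.
With {P1, P4, P5} the worst case is 5.
No size-3 selection achieves below 4.

4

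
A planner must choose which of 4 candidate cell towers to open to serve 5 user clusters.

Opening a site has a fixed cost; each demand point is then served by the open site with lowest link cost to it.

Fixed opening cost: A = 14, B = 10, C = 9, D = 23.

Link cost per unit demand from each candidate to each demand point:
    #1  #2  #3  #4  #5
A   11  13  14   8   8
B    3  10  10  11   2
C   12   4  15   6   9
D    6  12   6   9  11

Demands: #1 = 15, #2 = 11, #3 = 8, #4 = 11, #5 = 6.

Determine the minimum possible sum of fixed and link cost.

Open {B, C, D}: assign each demand point to its cheapest open site.
  #1→B 15×3=45, #2→C 11×4=44, #3→D 8×6=48, #4→C 11×6=66, #5→B 6×2=12
  link cost 215, fixed 42 → total 257.
Compare {B, C}: link cost 247 + fixed 19 = 266.
Compare {A, B, C, D}: link cost 215 + fixed 56 = 271.
Compare {A, B, C}: link cost 247 + fixed 33 = 280.
All other subsets cost ≥ 266. Minimum total cost: 257.

257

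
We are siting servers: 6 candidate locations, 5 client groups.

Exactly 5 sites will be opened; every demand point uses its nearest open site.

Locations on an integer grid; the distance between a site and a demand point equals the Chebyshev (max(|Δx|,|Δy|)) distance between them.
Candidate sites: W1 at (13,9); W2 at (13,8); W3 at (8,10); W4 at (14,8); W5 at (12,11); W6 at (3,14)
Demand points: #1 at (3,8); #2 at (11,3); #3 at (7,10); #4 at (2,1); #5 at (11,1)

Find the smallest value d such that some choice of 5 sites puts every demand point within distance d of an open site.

Open {W1, W2, W3, W4, W5}.
  Farthest demand point is #4 at distance 9 (to W3); all others are ≤ 9.
With {W1, W2, W3, W4, W6} the worst case is 9.
With {W1, W2, W3, W5, W6} the worst case is 9.
No size-5 selection achieves below 9.

9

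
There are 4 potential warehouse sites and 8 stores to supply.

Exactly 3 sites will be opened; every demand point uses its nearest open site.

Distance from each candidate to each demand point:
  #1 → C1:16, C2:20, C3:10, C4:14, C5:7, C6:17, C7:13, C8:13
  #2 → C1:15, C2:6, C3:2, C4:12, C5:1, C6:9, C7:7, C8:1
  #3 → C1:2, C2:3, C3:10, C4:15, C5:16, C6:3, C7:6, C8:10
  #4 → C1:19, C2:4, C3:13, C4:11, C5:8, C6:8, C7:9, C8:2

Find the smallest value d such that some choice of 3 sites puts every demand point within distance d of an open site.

Open {#1, #3, #4}.
  Farthest demand point is C4 at distance 11 (to #4); all others are ≤ 11.
With {#2, #3, #4} the worst case is 11.
With {#1, #2, #3} the worst case is 12.
No size-3 selection achieves below 11.

11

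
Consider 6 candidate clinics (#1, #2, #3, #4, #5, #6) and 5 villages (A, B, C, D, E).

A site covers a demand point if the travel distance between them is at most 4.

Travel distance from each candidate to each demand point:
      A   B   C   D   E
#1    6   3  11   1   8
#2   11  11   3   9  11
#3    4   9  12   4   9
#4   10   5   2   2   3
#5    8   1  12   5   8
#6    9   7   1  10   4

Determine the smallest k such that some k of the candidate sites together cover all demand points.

Coverage sets (demand points within 4 of each site):
  #1: {B, D}
  #2: {C}
  #3: {A, D}
  #4: {C, D, E}
  #5: {B}
  #6: {C, E}
No 2 sites suffice: every size-2 union leaves at least one demand point uncovered.
But {#1, #3, #4} covers everything, so the minimum is 3.

3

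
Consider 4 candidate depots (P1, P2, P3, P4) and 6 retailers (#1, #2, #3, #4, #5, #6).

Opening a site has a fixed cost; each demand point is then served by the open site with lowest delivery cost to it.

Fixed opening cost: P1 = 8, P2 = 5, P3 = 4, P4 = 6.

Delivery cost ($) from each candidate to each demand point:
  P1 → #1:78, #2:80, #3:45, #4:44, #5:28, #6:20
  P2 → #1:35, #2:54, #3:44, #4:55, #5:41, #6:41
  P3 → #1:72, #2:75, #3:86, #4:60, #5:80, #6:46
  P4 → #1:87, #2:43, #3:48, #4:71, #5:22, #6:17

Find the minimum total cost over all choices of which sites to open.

224

Open {P1, P2, P4}: assign each demand point to its cheapest open site.
  #1→P2 35, #2→P4 43, #3→P2 44, #4→P1 44, #5→P4 22, #6→P4 17
  delivery cost 205, fixed 19 → total 224.
Compare {P2, P4}: delivery cost 216 + fixed 11 = 227.
Compare {P1, P2, P3, P4}: delivery cost 205 + fixed 23 = 228.
Compare {P2, P3, P4}: delivery cost 216 + fixed 15 = 231.
All other subsets cost ≥ 227. Minimum total cost: 224.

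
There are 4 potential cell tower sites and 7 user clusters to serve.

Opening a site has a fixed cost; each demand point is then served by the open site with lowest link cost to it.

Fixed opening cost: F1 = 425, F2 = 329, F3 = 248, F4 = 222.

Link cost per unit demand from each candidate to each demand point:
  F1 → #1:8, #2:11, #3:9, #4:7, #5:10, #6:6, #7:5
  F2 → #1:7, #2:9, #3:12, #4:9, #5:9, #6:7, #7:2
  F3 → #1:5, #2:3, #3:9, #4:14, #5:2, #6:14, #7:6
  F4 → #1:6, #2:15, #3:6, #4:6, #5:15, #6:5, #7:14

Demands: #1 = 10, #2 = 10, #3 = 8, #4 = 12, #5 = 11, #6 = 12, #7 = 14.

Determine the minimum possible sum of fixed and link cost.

836

Open {F3, F4}: assign each demand point to its cheapest open site.
  #1→F3 10×5=50, #2→F3 10×3=30, #3→F4 8×6=48, #4→F4 12×6=72, #5→F3 11×2=22, #6→F4 12×5=60, #7→F3 14×6=84
  link cost 366, fixed 470 → total 836.
Compare {F3}: link cost 594 + fixed 248 = 842.
Compare {F2}: link cost 575 + fixed 329 = 904.
Compare {F2, F3}: link cost 394 + fixed 577 = 971.
All other subsets cost ≥ 842. Minimum total cost: 836.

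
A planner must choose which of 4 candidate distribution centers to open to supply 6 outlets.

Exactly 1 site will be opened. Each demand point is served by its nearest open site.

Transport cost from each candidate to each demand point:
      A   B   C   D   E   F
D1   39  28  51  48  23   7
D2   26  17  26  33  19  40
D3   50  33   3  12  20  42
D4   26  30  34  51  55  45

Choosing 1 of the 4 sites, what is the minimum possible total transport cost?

Open {D3}.
  A→D3 50, B→D3 33, C→D3 3, D→D3 12, E→D3 20, F→D3 42  ⇒ total 160.
Compare {D2}: total 161.
Compare {D1}: total 196.
No size-1 selection does better; minimum is 160.

160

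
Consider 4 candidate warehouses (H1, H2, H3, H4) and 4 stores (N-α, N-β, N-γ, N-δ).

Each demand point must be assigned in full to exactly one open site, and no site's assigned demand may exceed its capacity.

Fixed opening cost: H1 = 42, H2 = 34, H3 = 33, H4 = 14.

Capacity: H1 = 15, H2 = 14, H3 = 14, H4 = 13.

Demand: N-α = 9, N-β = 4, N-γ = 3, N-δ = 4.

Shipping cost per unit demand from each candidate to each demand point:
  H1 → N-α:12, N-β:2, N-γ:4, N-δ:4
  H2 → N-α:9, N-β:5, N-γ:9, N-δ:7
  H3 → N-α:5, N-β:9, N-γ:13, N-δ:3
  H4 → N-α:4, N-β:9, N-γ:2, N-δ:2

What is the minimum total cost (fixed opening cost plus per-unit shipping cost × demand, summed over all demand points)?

120

Open {H1, H4}; cheapest assignment that respects the capacities:
  H1 (cap 15, load 7): N-β, N-γ — cost 4×2 + 3×4 = 20
  H4 (cap 13, load 13): N-α, N-δ — cost 9×4 + 4×2 = 44
  Shipping 64, fixed 56 → total 120.
  Any other capacity-feasible assignment to {H1, H4} ships for at least 64.
Compare {H3, H4}: its best feasible assignment gives total 137.
Compare {H2, H4}: its best feasible assignment gives total 138.
Every other set of open sites that can feasibly serve all demand totals ≥ 137 even under its best assignment. Minimum: 120.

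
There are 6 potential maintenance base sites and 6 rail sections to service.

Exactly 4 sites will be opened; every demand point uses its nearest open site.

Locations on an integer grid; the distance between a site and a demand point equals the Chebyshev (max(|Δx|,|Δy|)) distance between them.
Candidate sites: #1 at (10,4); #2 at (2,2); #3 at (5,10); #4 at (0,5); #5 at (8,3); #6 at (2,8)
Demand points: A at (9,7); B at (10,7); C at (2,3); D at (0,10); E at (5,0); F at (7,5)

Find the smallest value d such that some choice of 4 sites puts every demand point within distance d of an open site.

Open {#1, #2, #3, #6}.
  Farthest demand point is A at distance 3 (to #1); all others are ≤ 3.
With {#1, #2, #4, #6} the worst case is 3.
With {#1, #2, #5, #6} the worst case is 3.
No size-4 selection achieves below 3.

3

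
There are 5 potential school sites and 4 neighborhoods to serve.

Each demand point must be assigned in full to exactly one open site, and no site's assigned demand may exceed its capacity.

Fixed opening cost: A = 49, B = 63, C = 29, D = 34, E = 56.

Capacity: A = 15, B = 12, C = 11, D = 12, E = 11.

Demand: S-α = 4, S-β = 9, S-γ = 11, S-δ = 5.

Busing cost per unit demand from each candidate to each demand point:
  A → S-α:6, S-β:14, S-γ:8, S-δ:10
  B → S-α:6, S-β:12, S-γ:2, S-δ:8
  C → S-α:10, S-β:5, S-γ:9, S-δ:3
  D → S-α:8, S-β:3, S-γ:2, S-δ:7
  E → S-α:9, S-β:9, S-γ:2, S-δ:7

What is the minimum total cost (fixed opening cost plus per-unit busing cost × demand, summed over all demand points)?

Open {C, D, E}; cheapest assignment that respects the capacities:
  C (cap 11, load 9): S-α, S-δ — cost 4×10 + 5×3 = 55
  D (cap 12, load 9): S-β — cost 9×3 = 27
  E (cap 11, load 11): S-γ — cost 11×2 = 22
  Shipping 104, fixed 119 → total 223.
  Any other capacity-feasible assignment to {C, D, E} ships for at least 104.
Compare {B, C, D}: its best feasible assignment gives total 230.
Compare {A, C, D}: its best feasible assignment gives total 253.
Every other set of open sites that can feasibly serve all demand totals ≥ 230 even under its best assignment. Minimum: 223.

223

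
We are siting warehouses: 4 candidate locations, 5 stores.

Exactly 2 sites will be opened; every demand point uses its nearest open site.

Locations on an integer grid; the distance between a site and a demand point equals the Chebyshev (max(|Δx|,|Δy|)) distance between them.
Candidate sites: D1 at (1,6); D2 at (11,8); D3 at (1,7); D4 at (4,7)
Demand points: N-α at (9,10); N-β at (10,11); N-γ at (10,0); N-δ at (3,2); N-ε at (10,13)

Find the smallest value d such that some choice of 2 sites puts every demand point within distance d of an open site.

Open {D1, D4}.
  Farthest demand point is N-γ at distance 7 (to D4); all others are ≤ 7.
With {D2, D4} the worst case is 7.
With {D3, D4} the worst case is 7.
No size-2 selection achieves below 7.

7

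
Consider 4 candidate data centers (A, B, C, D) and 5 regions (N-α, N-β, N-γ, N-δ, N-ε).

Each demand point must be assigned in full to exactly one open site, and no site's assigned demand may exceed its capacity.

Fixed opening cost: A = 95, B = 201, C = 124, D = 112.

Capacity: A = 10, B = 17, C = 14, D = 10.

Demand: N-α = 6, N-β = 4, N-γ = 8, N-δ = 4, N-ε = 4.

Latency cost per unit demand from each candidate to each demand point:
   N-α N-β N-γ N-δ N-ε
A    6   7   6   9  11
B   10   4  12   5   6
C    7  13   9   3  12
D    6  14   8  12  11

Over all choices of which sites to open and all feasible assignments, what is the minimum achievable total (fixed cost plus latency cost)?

Open {B, C}; cheapest assignment that respects the capacities:
  B (cap 17, load 12): N-β, N-δ, N-ε — cost 4×4 + 4×5 + 4×6 = 60
  C (cap 14, load 14): N-α, N-γ — cost 6×7 + 8×9 = 114
  Shipping 174, fixed 325 → total 499.
  Any other capacity-feasible assignment to {B, C} ships for at least 174.
Compare {A, B}: its best feasible assignment gives total 500.
Compare {A, C, D}: its best feasible assignment gives total 519.
Every other set of open sites that can feasibly serve all demand totals ≥ 500 even under its best assignment. Minimum: 499.

499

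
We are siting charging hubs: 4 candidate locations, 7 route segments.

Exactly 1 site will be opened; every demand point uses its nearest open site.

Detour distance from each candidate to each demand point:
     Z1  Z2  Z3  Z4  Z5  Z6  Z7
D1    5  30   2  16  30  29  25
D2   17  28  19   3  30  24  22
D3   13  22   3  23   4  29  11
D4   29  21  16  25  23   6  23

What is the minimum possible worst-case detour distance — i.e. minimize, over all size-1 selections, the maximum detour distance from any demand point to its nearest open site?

Open {D3}.
  Farthest demand point is Z6 at detour distance 29 (to D3); all others are ≤ 29.
With {D4} the worst case is 29.
With {D1} the worst case is 30.
No size-1 selection achieves below 29.

29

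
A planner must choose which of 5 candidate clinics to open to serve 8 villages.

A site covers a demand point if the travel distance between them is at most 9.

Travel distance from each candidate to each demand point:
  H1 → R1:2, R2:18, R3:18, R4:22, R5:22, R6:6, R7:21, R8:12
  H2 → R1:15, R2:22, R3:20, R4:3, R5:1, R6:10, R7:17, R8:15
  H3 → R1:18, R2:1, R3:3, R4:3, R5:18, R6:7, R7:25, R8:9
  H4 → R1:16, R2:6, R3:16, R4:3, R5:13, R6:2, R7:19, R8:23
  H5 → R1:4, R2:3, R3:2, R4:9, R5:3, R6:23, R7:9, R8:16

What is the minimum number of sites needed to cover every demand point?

2

Coverage sets (demand points within 9 of each site):
  H1: {R1, R6}
  H2: {R4, R5}
  H3: {R2, R3, R4, R6, R8}
  H4: {R2, R4, R6}
  H5: {R1, R2, R3, R4, R5, R7}
No single site covers all 8 demand points.
But {H3, H5} covers everything, so the minimum is 2.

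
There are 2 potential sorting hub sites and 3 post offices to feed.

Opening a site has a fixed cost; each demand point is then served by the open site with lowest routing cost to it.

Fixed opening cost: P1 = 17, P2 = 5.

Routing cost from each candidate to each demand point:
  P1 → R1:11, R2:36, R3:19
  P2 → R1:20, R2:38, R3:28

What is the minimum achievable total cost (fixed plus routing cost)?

83

Open {P1}: assign each demand point to its cheapest open site.
  R1→P1 11, R2→P1 36, R3→P1 19
  routing cost 66, fixed 17 → total 83.
Compare {P1, P2}: routing cost 66 + fixed 22 = 88.
Compare {P2}: routing cost 86 + fixed 5 = 91.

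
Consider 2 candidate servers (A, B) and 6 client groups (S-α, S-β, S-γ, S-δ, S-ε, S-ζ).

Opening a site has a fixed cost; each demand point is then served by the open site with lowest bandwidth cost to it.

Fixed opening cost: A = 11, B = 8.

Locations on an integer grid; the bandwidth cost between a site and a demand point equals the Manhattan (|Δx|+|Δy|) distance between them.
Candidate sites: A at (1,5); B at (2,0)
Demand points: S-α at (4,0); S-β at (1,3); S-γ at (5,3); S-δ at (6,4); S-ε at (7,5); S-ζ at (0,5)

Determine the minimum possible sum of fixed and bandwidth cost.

40

Open {A}: assign each demand point to its cheapest open site.
  S-α→A 8, S-β→A 2, S-γ→A 6, S-δ→A 6, S-ε→A 6, S-ζ→A 1
  bandwidth cost 29, fixed 11 → total 40.
Compare {A, B}: bandwidth cost 23 + fixed 19 = 42.
Compare {B}: bandwidth cost 37 + fixed 8 = 45.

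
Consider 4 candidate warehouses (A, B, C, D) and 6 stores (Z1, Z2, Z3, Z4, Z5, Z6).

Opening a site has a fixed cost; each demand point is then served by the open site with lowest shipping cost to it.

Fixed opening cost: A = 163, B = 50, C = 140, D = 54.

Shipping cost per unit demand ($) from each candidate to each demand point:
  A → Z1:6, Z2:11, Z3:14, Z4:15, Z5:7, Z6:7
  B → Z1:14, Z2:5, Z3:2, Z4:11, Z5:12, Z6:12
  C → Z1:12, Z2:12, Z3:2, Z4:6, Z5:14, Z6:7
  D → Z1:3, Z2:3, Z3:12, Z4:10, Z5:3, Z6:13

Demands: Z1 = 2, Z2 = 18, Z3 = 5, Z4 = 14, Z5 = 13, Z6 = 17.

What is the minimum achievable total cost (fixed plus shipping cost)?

506

Open {C, D}: assign each demand point to its cheapest open site.
  Z1→D 2×3=6, Z2→D 18×3=54, Z3→C 5×2=10, Z4→C 14×6=84, Z5→D 13×3=39, Z6→C 17×7=119
  shipping cost 312, fixed 194 → total 506.
Compare {B, C, D}: shipping cost 312 + fixed 244 = 556.
Compare {B, D}: shipping cost 453 + fixed 104 = 557.
Compare {D}: shipping cost 520 + fixed 54 = 574.
All other subsets cost ≥ 556. Minimum total cost: 506.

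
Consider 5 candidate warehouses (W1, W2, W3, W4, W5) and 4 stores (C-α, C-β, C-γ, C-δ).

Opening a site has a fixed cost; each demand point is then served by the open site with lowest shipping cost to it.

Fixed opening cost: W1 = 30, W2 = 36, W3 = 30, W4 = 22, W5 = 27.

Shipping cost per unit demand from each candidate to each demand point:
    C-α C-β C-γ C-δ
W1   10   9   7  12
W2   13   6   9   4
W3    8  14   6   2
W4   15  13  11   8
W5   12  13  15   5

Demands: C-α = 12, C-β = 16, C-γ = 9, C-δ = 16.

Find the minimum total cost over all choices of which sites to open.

344

Open {W2, W3}: assign each demand point to its cheapest open site.
  C-α→W3 12×8=96, C-β→W2 16×6=96, C-γ→W3 9×6=54, C-δ→W3 16×2=32
  shipping cost 278, fixed 66 → total 344.
Compare {W2, W3, W4}: shipping cost 278 + fixed 88 = 366.
Compare {W2, W3, W5}: shipping cost 278 + fixed 93 = 371.
Compare {W1, W2, W3}: shipping cost 278 + fixed 96 = 374.
All other subsets cost ≥ 366. Minimum total cost: 344.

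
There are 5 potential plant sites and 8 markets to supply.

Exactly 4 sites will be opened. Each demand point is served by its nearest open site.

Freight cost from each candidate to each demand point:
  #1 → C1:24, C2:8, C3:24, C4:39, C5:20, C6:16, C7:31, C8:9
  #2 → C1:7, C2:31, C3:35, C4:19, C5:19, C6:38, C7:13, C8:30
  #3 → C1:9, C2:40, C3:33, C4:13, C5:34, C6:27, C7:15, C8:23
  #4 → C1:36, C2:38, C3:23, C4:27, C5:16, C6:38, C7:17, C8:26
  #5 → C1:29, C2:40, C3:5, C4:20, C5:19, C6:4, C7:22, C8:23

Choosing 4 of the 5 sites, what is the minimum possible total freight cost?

Open {#1, #2, #3, #5}.
  C1→#2 7, C2→#1 8, C3→#5 5, C4→#3 13, C5→#2 19, C6→#5 4, C7→#2 13, C8→#1 9  ⇒ total 78.
Compare {#1, #3, #4, #5}: total 79.
Compare {#1, #2, #4, #5}: total 81.
No size-4 selection does better; minimum is 78.

78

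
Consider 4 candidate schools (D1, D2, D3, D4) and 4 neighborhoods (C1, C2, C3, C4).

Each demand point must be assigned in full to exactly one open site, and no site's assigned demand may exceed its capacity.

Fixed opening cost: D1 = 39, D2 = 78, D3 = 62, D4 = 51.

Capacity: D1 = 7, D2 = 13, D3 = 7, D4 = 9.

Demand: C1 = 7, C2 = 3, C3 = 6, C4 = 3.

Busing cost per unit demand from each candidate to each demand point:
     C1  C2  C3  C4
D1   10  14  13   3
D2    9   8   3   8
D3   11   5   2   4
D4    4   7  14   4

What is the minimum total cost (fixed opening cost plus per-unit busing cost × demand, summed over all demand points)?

223

Open {D2, D4}; cheapest assignment that respects the capacities:
  D2 (cap 13, load 12): C2, C3, C4 — cost 3×8 + 6×3 + 3×8 = 66
  D4 (cap 9, load 7): C1 — cost 7×4 = 28
  Shipping 94, fixed 129 → total 223.
  Any other capacity-feasible assignment to {D2, D4} ships for at least 94.
Compare {D1, D3, D4}: its best feasible assignment gives total 243.
Compare {D1, D2, D4}: its best feasible assignment gives total 247.
Every other set of open sites that can feasibly serve all demand totals ≥ 243 even under its best assignment. Minimum: 223.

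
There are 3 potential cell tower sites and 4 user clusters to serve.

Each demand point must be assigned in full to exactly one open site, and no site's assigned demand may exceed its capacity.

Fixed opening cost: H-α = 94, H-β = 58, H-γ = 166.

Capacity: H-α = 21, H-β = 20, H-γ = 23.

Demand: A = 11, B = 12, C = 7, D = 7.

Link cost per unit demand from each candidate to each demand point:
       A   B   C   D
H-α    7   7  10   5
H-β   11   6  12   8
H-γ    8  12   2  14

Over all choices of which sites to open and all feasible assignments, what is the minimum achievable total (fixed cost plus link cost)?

Open {H-α, H-β}; cheapest assignment that respects the capacities:
  H-α (cap 21, load 18): A, D — cost 11×7 + 7×5 = 112
  H-β (cap 20, load 19): B, C — cost 12×6 + 7×12 = 156
  Shipping 268, fixed 152 → total 420.
  Any other capacity-feasible assignment to {H-α, H-β} ships for at least 268.
Compare {H-β, H-γ}: its best feasible assignment gives total 454.
Compare {H-α, H-γ}: its best feasible assignment gives total 481.
Every other set of open sites that can feasibly serve all demand totals ≥ 454 even under its best assignment. Minimum: 420.

420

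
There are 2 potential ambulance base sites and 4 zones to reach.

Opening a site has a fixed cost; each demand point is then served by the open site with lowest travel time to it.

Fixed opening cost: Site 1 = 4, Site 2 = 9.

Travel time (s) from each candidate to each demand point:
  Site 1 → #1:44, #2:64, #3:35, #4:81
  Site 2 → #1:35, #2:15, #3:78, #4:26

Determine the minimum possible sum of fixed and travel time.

124

Open {Site 1, Site 2}: assign each demand point to its cheapest open site.
  #1→Site 2 35, #2→Site 2 15, #3→Site 1 35, #4→Site 2 26
  travel time 111, fixed 13 → total 124.
Compare {Site 2}: travel time 154 + fixed 9 = 163.
Compare {Site 1}: travel time 224 + fixed 4 = 228.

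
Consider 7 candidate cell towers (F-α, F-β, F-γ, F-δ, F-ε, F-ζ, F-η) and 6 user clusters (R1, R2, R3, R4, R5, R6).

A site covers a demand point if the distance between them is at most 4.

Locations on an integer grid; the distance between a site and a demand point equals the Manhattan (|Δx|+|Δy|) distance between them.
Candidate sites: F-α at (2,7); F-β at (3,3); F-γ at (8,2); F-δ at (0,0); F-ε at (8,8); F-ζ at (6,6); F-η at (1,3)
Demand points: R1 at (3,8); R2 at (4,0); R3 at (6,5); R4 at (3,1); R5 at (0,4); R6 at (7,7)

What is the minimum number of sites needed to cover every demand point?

Coverage sets (demand points within 4 of each site):
  F-α: {R1}
  F-β: {R2, R4, R5}
  F-γ: {}
  F-δ: {R2, R4, R5}
  F-ε: {R6}
  F-ζ: {R3, R6}
  F-η: {R4, R5}
No 2 sites suffice: every size-2 union leaves at least one demand point uncovered.
But {F-α, F-β, F-ζ} covers everything, so the minimum is 3.

3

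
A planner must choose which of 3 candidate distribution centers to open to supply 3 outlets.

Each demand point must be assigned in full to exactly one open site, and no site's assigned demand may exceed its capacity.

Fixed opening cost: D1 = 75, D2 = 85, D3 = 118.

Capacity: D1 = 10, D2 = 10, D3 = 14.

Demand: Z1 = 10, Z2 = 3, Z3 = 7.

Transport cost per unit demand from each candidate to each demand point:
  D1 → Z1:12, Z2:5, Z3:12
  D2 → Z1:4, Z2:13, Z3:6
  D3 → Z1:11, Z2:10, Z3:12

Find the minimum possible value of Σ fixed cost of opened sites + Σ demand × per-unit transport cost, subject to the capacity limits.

Open {D1, D2}; cheapest assignment that respects the capacities:
  D1 (cap 10, load 10): Z2, Z3 — cost 3×5 + 7×12 = 99
  D2 (cap 10, load 10): Z1 — cost 10×4 = 40
  Shipping 139, fixed 160 → total 299.
  Any other capacity-feasible assignment to {D1, D2} ships for at least 139.
Compare {D2, D3}: its best feasible assignment gives total 357.
Compare {D1, D3}: its best feasible assignment gives total 402.
Every other set of open sites that can feasibly serve all demand totals ≥ 357 even under its best assignment. Minimum: 299.

299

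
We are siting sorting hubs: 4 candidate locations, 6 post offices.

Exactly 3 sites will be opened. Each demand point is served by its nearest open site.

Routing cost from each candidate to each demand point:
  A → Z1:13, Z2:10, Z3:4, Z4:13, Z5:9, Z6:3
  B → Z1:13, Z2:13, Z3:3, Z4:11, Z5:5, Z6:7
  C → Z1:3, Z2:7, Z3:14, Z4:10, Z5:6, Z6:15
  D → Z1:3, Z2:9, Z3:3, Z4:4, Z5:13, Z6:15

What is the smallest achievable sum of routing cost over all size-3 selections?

26

Open {A, C, D}.
  Z1→C 3, Z2→C 7, Z3→D 3, Z4→D 4, Z5→C 6, Z6→A 3  ⇒ total 26.
Compare {A, B, D}: total 27.
Compare {B, C, D}: total 29.
No size-3 selection does better; minimum is 26.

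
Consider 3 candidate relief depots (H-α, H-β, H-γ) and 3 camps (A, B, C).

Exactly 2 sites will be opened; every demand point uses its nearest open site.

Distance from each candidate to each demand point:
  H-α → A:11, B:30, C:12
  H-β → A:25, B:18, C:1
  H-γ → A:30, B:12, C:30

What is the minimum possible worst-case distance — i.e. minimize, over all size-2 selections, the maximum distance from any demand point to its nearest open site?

Open {H-α, H-γ}.
  Farthest demand point is B at distance 12 (to H-γ); all others are ≤ 12.
With {H-α, H-β} the worst case is 18.
With {H-β, H-γ} the worst case is 25.
No size-2 selection achieves below 12.

12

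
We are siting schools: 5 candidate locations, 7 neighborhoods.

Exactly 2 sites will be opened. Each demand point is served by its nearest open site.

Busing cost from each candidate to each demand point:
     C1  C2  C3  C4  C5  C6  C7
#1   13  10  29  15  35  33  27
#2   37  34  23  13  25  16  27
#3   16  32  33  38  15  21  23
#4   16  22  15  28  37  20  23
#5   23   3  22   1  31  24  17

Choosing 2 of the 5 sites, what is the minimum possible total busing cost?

95

Open {#3, #5}.
  C1→#3 16, C2→#5 3, C3→#5 22, C4→#5 1, C5→#3 15, C6→#3 21, C7→#5 17  ⇒ total 95.
Compare {#4, #5}: total 103.
Compare {#2, #5}: total 107.
No size-2 selection does better; minimum is 95.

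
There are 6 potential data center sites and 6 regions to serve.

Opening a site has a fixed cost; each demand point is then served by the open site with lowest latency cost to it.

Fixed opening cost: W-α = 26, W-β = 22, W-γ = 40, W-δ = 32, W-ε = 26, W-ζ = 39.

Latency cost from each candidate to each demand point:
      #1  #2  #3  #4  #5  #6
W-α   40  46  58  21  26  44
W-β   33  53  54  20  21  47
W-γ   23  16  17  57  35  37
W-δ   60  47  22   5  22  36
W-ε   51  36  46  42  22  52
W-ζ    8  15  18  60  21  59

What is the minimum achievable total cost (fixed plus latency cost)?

Open {W-δ, W-ζ}: assign each demand point to its cheapest open site.
  #1→W-ζ 8, #2→W-ζ 15, #3→W-ζ 18, #4→W-δ 5, #5→W-ζ 21, #6→W-δ 36
  latency cost 103, fixed 71 → total 174.
Compare {W-β, W-ζ}: latency cost 129 + fixed 61 = 190.
Compare {W-γ, W-δ}: latency cost 119 + fixed 72 = 191.
Compare {W-α, W-ζ}: latency cost 127 + fixed 65 = 192.
All other subsets cost ≥ 190. Minimum total cost: 174.

174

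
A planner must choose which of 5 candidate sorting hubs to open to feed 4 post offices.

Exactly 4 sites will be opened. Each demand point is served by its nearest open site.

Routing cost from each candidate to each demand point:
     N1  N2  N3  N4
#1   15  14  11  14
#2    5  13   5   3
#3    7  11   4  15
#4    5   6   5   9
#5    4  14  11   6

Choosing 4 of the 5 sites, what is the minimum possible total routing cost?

17

Open {#2, #3, #4, #5}.
  N1→#5 4, N2→#4 6, N3→#3 4, N4→#2 3  ⇒ total 17.
Compare {#1, #2, #3, #4}: total 18.
Compare {#1, #2, #4, #5}: total 18.
No size-4 selection does better; minimum is 17.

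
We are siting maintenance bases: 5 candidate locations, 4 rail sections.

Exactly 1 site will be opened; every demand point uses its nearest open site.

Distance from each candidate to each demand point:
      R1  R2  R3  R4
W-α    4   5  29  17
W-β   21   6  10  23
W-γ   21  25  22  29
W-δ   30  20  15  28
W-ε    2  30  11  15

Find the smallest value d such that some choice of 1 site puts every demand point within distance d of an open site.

Open {W-β}.
  Farthest demand point is R4 at distance 23 (to W-β); all others are ≤ 23.
With {W-α} the worst case is 29.
With {W-γ} the worst case is 29.
No size-1 selection achieves below 23.

23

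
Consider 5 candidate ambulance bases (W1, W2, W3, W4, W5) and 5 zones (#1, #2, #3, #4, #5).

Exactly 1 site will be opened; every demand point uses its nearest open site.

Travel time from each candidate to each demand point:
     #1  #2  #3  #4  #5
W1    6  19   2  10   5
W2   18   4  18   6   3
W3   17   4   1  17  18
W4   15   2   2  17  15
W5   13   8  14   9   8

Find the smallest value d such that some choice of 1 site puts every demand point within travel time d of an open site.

14

Open {W5}.
  Farthest demand point is #3 at travel time 14 (to W5); all others are ≤ 14.
With {W4} the worst case is 17.
With {W2} the worst case is 18.
No size-1 selection achieves below 14.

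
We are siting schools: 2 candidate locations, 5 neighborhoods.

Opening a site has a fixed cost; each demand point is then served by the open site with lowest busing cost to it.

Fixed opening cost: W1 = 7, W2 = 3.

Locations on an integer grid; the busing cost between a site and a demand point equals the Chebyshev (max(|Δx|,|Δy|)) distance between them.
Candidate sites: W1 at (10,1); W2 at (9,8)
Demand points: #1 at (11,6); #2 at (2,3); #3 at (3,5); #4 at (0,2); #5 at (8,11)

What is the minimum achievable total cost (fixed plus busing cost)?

Open {W2}: assign each demand point to its cheapest open site.
  #1→W2 2, #2→W2 7, #3→W2 6, #4→W2 9, #5→W2 3
  busing cost 27, fixed 3 → total 30.
Compare {W1, W2}: busing cost 27 + fixed 10 = 37.
Compare {W1}: busing cost 40 + fixed 7 = 47.

30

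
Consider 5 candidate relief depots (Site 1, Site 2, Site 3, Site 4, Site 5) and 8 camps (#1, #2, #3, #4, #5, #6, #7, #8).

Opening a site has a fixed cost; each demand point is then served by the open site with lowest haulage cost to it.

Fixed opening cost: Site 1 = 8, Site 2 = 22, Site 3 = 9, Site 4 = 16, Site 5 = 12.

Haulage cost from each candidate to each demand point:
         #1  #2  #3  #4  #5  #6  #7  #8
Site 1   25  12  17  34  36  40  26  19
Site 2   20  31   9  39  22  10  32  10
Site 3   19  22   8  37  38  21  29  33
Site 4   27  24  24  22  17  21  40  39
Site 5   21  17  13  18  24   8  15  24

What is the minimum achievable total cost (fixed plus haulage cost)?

Open {Site 1, Site 5}: assign each demand point to its cheapest open site.
  #1→Site 5 21, #2→Site 1 12, #3→Site 5 13, #4→Site 5 18, #5→Site 5 24, #6→Site 5 8, #7→Site 5 15, #8→Site 1 19
  haulage cost 130, fixed 20 → total 150.
Compare {Site 5}: haulage cost 140 + fixed 12 = 152.
Compare {Site 1, Site 3, Site 5}: haulage cost 123 + fixed 29 = 152.
Compare {Site 2, Site 5}: haulage cost 119 + fixed 34 = 153.
All other subsets cost ≥ 152. Minimum total cost: 150.

150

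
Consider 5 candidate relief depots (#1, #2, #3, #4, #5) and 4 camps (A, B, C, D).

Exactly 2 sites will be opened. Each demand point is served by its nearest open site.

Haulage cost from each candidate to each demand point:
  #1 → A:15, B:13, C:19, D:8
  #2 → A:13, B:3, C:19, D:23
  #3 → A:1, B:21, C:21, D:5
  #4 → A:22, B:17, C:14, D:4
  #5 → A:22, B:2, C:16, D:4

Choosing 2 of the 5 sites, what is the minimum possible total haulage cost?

23

Open {#3, #5}.
  A→#3 1, B→#5 2, C→#5 16, D→#5 4  ⇒ total 23.
Compare {#2, #3}: total 28.
Compare {#2, #4}: total 34.
No size-2 selection does better; minimum is 23.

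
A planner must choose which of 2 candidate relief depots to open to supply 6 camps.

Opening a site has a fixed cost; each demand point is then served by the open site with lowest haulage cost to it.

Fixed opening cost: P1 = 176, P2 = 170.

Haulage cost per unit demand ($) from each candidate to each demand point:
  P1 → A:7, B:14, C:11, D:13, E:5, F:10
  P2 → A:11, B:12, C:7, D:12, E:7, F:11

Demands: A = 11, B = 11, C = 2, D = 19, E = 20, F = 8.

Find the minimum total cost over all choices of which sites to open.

856

Open {P1}: assign each demand point to its cheapest open site.
  A→P1 11×7=77, B→P1 11×14=154, C→P1 2×11=22, D→P1 19×13=247, E→P1 20×5=100, F→P1 8×10=80
  haulage cost 680, fixed 176 → total 856.
Compare {P2}: haulage cost 723 + fixed 170 = 893.
Compare {P1, P2}: haulage cost 631 + fixed 346 = 977.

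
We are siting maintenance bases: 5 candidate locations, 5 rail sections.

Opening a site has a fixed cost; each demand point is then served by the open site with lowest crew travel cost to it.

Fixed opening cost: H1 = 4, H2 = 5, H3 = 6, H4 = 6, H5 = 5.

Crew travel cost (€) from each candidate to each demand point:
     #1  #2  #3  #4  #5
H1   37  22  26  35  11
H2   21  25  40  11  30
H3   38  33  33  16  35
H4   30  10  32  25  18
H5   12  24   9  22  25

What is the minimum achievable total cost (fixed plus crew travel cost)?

73

Open {H1, H2, H4, H5}: assign each demand point to its cheapest open site.
  #1→H5 12, #2→H4 10, #3→H5 9, #4→H2 11, #5→H1 11
  crew travel cost 53, fixed 20 → total 73.
Compare {H2, H4, H5}: crew travel cost 60 + fixed 16 = 76.
Compare {H1, H2, H5}: crew travel cost 65 + fixed 14 = 79.
Compare {H1, H4, H5}: crew travel cost 64 + fixed 15 = 79.
All other subsets cost ≥ 76. Minimum total cost: 73.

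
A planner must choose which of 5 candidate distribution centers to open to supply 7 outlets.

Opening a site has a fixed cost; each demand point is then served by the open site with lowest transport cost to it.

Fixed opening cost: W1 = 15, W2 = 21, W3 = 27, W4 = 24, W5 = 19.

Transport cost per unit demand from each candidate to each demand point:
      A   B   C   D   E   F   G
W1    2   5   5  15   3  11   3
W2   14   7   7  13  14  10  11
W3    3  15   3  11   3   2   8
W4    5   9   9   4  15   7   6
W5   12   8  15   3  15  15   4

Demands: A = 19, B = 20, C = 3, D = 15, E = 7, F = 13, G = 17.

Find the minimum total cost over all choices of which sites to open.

Open {W1, W3, W5}: assign each demand point to its cheapest open site.
  A→W1 19×2=38, B→W1 20×5=100, C→W3 3×3=9, D→W5 15×3=45, E→W1 7×3=21, F→W3 13×2=26, G→W1 17×3=51
  transport cost 290, fixed 61 → total 351.
Compare {W1, W3, W4}: transport cost 305 + fixed 66 = 371.
Compare {W1, W2, W3, W5}: transport cost 290 + fixed 82 = 372.
Compare {W1, W3, W4, W5}: transport cost 290 + fixed 85 = 375.
All other subsets cost ≥ 371. Minimum total cost: 351.

351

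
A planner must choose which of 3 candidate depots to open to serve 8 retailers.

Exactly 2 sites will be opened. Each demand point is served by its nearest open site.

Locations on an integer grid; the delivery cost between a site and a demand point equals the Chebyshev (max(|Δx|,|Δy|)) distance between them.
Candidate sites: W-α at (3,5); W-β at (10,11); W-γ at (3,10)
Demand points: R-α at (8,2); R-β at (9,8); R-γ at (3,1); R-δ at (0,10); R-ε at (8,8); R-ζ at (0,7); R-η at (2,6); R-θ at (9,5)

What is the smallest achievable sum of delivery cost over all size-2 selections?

30

Open {W-α, W-β}.
  R-α→W-α 5, R-β→W-β 3, R-γ→W-α 4, R-δ→W-α 5, R-ε→W-β 3, R-ζ→W-α 3, R-η→W-α 1, R-θ→W-α 6  ⇒ total 30.
Compare {W-α, W-γ}: total 33.
Compare {W-β, W-γ}: total 39.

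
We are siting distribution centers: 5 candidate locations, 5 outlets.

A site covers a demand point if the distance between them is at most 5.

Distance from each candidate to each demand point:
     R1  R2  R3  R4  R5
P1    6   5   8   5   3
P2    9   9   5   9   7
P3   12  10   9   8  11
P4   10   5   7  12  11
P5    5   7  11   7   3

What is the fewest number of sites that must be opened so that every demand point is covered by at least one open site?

Coverage sets (demand points within 5 of each site):
  P1: {R2, R4, R5}
  P2: {R3}
  P3: {}
  P4: {R2}
  P5: {R1, R5}
No 2 sites suffice: every size-2 union leaves at least one demand point uncovered.
But {P1, P2, P5} covers everything, so the minimum is 3.

3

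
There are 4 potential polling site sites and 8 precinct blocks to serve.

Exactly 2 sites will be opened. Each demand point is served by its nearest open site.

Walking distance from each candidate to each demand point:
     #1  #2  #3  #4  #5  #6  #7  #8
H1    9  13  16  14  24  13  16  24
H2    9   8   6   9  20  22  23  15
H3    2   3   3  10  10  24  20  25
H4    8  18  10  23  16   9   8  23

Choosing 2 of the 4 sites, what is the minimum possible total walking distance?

Open {H3, H4}.
  #1→H3 2, #2→H3 3, #3→H3 3, #4→H3 10, #5→H3 10, #6→H4 9, #7→H4 8, #8→H4 23  ⇒ total 68.
Compare {H2, H4}: total 79.
Compare {H1, H3}: total 81.
No size-2 selection does better; minimum is 68.

68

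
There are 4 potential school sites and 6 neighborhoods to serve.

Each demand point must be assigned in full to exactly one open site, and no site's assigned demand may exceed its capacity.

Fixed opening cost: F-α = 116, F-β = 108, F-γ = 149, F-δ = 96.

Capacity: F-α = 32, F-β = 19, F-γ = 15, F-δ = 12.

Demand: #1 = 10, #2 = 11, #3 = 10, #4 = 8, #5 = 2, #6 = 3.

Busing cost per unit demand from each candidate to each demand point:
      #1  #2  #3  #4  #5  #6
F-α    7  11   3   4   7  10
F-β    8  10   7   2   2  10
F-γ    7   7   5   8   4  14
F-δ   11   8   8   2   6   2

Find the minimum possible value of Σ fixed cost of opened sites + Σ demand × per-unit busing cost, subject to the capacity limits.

Open {F-α, F-β}; cheapest assignment that respects the capacities:
  F-α (cap 32, load 25): #1, #3, #5, #6 — cost 10×7 + 10×3 + 2×7 + 3×10 = 144
  F-β (cap 19, load 19): #2, #4 — cost 11×10 + 8×2 = 126
  Shipping 270, fixed 224 → total 494.
  Any other capacity-feasible assignment to {F-α, F-β} ships for at least 270.
Compare {F-α, F-γ}: its best feasible assignment gives total 512.
Compare {F-α, F-δ}: its best feasible assignment gives total 547.
Every other set of open sites that can feasibly serve all demand totals ≥ 512 even under its best assignment. Minimum: 494.

494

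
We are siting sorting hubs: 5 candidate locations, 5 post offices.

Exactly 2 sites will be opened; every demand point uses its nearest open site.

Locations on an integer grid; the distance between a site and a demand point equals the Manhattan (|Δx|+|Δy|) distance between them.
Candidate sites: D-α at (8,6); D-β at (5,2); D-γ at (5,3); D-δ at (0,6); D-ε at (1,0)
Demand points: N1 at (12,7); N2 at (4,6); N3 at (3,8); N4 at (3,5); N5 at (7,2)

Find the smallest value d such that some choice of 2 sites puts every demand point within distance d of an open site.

Open {D-α, D-δ}.
  Farthest demand point is N1 at distance 5 (to D-α); all others are ≤ 5.
With {D-α, D-β} the worst case is 7.
With {D-α, D-γ} the worst case is 7.
No size-2 selection achieves below 5.

5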